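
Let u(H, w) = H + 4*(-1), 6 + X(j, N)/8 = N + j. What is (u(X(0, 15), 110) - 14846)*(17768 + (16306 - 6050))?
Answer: -414138672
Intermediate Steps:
X(j, N) = -48 + 8*N + 8*j (X(j, N) = -48 + 8*(N + j) = -48 + (8*N + 8*j) = -48 + 8*N + 8*j)
u(H, w) = -4 + H (u(H, w) = H - 4 = -4 + H)
(u(X(0, 15), 110) - 14846)*(17768 + (16306 - 6050)) = ((-4 + (-48 + 8*15 + 8*0)) - 14846)*(17768 + (16306 - 6050)) = ((-4 + (-48 + 120 + 0)) - 14846)*(17768 + 10256) = ((-4 + 72) - 14846)*28024 = (68 - 14846)*28024 = -14778*28024 = -414138672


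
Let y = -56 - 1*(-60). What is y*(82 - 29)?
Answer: 212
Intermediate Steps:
y = 4 (y = -56 + 60 = 4)
y*(82 - 29) = 4*(82 - 29) = 4*53 = 212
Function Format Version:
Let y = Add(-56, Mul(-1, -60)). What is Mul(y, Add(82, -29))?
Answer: 212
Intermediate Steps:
y = 4 (y = Add(-56, 60) = 4)
Mul(y, Add(82, -29)) = Mul(4, Add(82, -29)) = Mul(4, 53) = 212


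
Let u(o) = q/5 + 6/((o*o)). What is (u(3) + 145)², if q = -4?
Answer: 4721929/225 ≈ 20986.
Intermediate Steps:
u(o) = -⅘ + 6/o² (u(o) = -4/5 + 6/((o*o)) = -4*⅕ + 6/(o²) = -⅘ + 6/o²)
(u(3) + 145)² = ((-⅘ + 6/3²) + 145)² = ((-⅘ + 6*(⅑)) + 145)² = ((-⅘ + ⅔) + 145)² = (-2/15 + 145)² = (2173/15)² = 4721929/225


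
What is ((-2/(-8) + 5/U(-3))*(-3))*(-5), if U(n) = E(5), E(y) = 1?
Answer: 315/4 ≈ 78.750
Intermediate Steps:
U(n) = 1
((-2/(-8) + 5/U(-3))*(-3))*(-5) = ((-2/(-8) + 5/1)*(-3))*(-5) = ((-2*(-⅛) + 5*1)*(-3))*(-5) = ((¼ + 5)*(-3))*(-5) = ((21/4)*(-3))*(-5) = -63/4*(-5) = 315/4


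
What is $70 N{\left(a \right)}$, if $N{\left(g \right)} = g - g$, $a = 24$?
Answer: $0$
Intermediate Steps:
$N{\left(g \right)} = 0$
$70 N{\left(a \right)} = 70 \cdot 0 = 0$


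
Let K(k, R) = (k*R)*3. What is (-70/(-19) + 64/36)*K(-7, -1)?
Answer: 6538/57 ≈ 114.70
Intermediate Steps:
K(k, R) = 3*R*k (K(k, R) = (R*k)*3 = 3*R*k)
(-70/(-19) + 64/36)*K(-7, -1) = (-70/(-19) + 64/36)*(3*(-1)*(-7)) = (-70*(-1/19) + 64*(1/36))*21 = (70/19 + 16/9)*21 = (934/171)*21 = 6538/57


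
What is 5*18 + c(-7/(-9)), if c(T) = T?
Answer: 817/9 ≈ 90.778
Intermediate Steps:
5*18 + c(-7/(-9)) = 5*18 - 7/(-9) = 90 - 7*(-⅑) = 90 + 7/9 = 817/9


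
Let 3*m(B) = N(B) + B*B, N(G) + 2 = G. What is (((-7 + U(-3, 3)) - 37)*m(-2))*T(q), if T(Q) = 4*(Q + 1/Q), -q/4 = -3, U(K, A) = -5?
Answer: 0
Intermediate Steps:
N(G) = -2 + G
q = 12 (q = -4*(-3) = 12)
T(Q) = 4*Q + 4/Q
m(B) = -2/3 + B/3 + B**2/3 (m(B) = ((-2 + B) + B*B)/3 = ((-2 + B) + B**2)/3 = (-2 + B + B**2)/3 = -2/3 + B/3 + B**2/3)
(((-7 + U(-3, 3)) - 37)*m(-2))*T(q) = (((-7 - 5) - 37)*(-2/3 + (1/3)*(-2) + (1/3)*(-2)**2))*(4*12 + 4/12) = ((-12 - 37)*(-2/3 - 2/3 + (1/3)*4))*(48 + 4*(1/12)) = (-49*(-2/3 - 2/3 + 4/3))*(48 + 1/3) = -49*0*(145/3) = 0*(145/3) = 0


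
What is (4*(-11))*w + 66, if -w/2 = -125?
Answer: -10934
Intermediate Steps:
w = 250 (w = -2*(-125) = 250)
(4*(-11))*w + 66 = (4*(-11))*250 + 66 = -44*250 + 66 = -11000 + 66 = -10934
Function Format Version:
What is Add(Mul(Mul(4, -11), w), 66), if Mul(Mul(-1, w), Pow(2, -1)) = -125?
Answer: -10934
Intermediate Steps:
w = 250 (w = Mul(-2, -125) = 250)
Add(Mul(Mul(4, -11), w), 66) = Add(Mul(Mul(4, -11), 250), 66) = Add(Mul(-44, 250), 66) = Add(-11000, 66) = -10934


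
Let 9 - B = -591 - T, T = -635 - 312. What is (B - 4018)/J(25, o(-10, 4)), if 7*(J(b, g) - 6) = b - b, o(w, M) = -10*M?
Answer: -1455/2 ≈ -727.50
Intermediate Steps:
T = -947
B = -347 (B = 9 - (-591 - 1*(-947)) = 9 - (-591 + 947) = 9 - 1*356 = 9 - 356 = -347)
J(b, g) = 6 (J(b, g) = 6 + (b - b)/7 = 6 + (1/7)*0 = 6 + 0 = 6)
(B - 4018)/J(25, o(-10, 4)) = (-347 - 4018)/6 = -4365*1/6 = -1455/2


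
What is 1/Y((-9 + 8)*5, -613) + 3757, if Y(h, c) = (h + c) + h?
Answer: 2340610/623 ≈ 3757.0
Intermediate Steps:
Y(h, c) = c + 2*h (Y(h, c) = (c + h) + h = c + 2*h)
1/Y((-9 + 8)*5, -613) + 3757 = 1/(-613 + 2*((-9 + 8)*5)) + 3757 = 1/(-613 + 2*(-1*5)) + 3757 = 1/(-613 + 2*(-5)) + 3757 = 1/(-613 - 10) + 3757 = 1/(-623) + 3757 = -1/623 + 3757 = 2340610/623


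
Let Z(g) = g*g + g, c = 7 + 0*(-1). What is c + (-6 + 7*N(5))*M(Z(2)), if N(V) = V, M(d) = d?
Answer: 181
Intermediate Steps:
c = 7 (c = 7 + 0 = 7)
Z(g) = g + g² (Z(g) = g² + g = g + g²)
c + (-6 + 7*N(5))*M(Z(2)) = 7 + (-6 + 7*5)*(2*(1 + 2)) = 7 + (-6 + 35)*(2*3) = 7 + 29*6 = 7 + 174 = 181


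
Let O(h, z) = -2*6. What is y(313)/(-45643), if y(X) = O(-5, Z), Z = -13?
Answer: 12/45643 ≈ 0.00026291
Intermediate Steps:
O(h, z) = -12
y(X) = -12
y(313)/(-45643) = -12/(-45643) = -12*(-1/45643) = 12/45643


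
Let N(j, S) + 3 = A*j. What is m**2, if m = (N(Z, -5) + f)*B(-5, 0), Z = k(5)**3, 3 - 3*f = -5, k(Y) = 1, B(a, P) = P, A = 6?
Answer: 0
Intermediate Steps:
f = 8/3 (f = 1 - 1/3*(-5) = 1 + 5/3 = 8/3 ≈ 2.6667)
Z = 1 (Z = 1**3 = 1)
N(j, S) = -3 + 6*j
m = 0 (m = ((-3 + 6*1) + 8/3)*0 = ((-3 + 6) + 8/3)*0 = (3 + 8/3)*0 = (17/3)*0 = 0)
m**2 = 0**2 = 0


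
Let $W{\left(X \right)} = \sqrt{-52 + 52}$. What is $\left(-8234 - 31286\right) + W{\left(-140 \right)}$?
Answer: $-39520$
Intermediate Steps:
$W{\left(X \right)} = 0$ ($W{\left(X \right)} = \sqrt{0} = 0$)
$\left(-8234 - 31286\right) + W{\left(-140 \right)} = \left(-8234 - 31286\right) + 0 = -39520 + 0 = -39520$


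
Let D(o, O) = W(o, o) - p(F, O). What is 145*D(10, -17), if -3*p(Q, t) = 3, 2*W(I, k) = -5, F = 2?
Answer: -435/2 ≈ -217.50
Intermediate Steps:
W(I, k) = -5/2 (W(I, k) = (1/2)*(-5) = -5/2)
p(Q, t) = -1 (p(Q, t) = -1/3*3 = -1)
D(o, O) = -3/2 (D(o, O) = -5/2 - 1*(-1) = -5/2 + 1 = -3/2)
145*D(10, -17) = 145*(-3/2) = -435/2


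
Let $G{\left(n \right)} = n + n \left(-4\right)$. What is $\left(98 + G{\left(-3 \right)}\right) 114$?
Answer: $12198$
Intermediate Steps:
$G{\left(n \right)} = - 3 n$ ($G{\left(n \right)} = n - 4 n = - 3 n$)
$\left(98 + G{\left(-3 \right)}\right) 114 = \left(98 - -9\right) 114 = \left(98 + 9\right) 114 = 107 \cdot 114 = 12198$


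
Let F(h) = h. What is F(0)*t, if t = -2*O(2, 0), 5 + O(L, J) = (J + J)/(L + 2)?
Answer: 0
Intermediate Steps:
O(L, J) = -5 + 2*J/(2 + L) (O(L, J) = -5 + (J + J)/(L + 2) = -5 + (2*J)/(2 + L) = -5 + 2*J/(2 + L))
t = 10 (t = -2*(-10 - 5*2 + 2*0)/(2 + 2) = -2*(-10 - 10 + 0)/4 = -(-20)/2 = -2*(-5) = 10)
F(0)*t = 0*10 = 0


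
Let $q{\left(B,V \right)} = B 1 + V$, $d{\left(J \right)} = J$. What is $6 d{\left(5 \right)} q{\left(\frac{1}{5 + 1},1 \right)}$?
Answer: $35$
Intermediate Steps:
$q{\left(B,V \right)} = B + V$
$6 d{\left(5 \right)} q{\left(\frac{1}{5 + 1},1 \right)} = 6 \cdot 5 \left(\frac{1}{5 + 1} + 1\right) = 30 \left(\frac{1}{6} + 1\right) = 30 \cdot \frac{7}{6} = 35$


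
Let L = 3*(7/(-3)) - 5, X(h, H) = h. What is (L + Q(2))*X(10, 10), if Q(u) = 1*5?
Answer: -70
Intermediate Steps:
Q(u) = 5
L = -12 (L = 3*(7*(-⅓)) - 5 = 3*(-7/3) - 5 = -7 - 5 = -12)
(L + Q(2))*X(10, 10) = (-12 + 5)*10 = -7*10 = -70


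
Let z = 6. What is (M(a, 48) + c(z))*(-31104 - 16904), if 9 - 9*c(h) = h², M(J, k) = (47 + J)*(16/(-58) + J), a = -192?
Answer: -1338319016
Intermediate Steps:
M(J, k) = (47 + J)*(-8/29 + J) (M(J, k) = (47 + J)*(16*(-1/58) + J) = (47 + J)*(-8/29 + J))
c(h) = 1 - h²/9
(M(a, 48) + c(z))*(-31104 - 16904) = ((-376/29 + (-192)² + (1355/29)*(-192)) + (1 - ⅑*6²))*(-31104 - 16904) = ((-376/29 + 36864 - 260160/29) + (1 - ⅑*36))*(-48008) = (27880 + (1 - 4))*(-48008) = (27880 - 3)*(-48008) = 27877*(-48008) = -1338319016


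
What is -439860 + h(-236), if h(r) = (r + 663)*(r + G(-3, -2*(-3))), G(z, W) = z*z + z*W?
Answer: -544475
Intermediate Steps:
G(z, W) = z² + W*z
h(r) = (-9 + r)*(663 + r) (h(r) = (r + 663)*(r - 3*(-2*(-3) - 3)) = (663 + r)*(r - 3*(6 - 3)) = (663 + r)*(r - 3*3) = (663 + r)*(r - 9) = (663 + r)*(-9 + r) = (-9 + r)*(663 + r))
-439860 + h(-236) = -439860 + (-5967 + (-236)² + 654*(-236)) = -439860 + (-5967 + 55696 - 154344) = -439860 - 104615 = -544475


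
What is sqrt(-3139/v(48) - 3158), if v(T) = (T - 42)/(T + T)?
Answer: I*sqrt(53382) ≈ 231.05*I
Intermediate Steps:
v(T) = (-42 + T)/(2*T) (v(T) = (-42 + T)/((2*T)) = (-42 + T)*(1/(2*T)) = (-42 + T)/(2*T))
sqrt(-3139/v(48) - 3158) = sqrt(-3139*96/(-42 + 48) - 3158) = sqrt(-3139/((1/2)*(1/48)*6) - 3158) = sqrt(-3139/1/16 - 3158) = sqrt(-3139*16 - 3158) = sqrt(-50224 - 3158) = sqrt(-53382) = I*sqrt(53382)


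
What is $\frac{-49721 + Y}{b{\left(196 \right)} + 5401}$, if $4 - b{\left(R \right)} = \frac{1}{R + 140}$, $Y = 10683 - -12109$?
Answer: $- \frac{9048144}{1816079} \approx -4.9822$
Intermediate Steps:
$Y = 22792$ ($Y = 10683 + 12109 = 22792$)
$b{\left(R \right)} = 4 - \frac{1}{140 + R}$ ($b{\left(R \right)} = 4 - \frac{1}{R + 140} = 4 - \frac{1}{140 + R}$)
$\frac{-49721 + Y}{b{\left(196 \right)} + 5401} = \frac{-49721 + 22792}{\frac{559 + 4 \cdot 196}{140 + 196} + 5401} = - \frac{26929}{\frac{559 + 784}{336} + 5401} = - \frac{26929}{\frac{1}{336} \cdot 1343 + 5401} = - \frac{26929}{\frac{1343}{336} + 5401} = - \frac{26929}{\frac{1816079}{336}} = \left(-26929\right) \frac{336}{1816079} = - \frac{9048144}{1816079}$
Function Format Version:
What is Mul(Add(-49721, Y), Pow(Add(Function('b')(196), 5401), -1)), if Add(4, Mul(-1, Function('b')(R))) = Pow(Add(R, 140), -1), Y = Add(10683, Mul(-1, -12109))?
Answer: Rational(-9048144, 1816079) ≈ -4.9822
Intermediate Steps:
Y = 22792 (Y = Add(10683, 12109) = 22792)
Function('b')(R) = Add(4, Mul(-1, Pow(Add(140, R), -1))) (Function('b')(R) = Add(4, Mul(-1, Pow(Add(R, 140), -1))) = Add(4, Mul(-1, Pow(Add(140, R), -1))))
Mul(Add(-49721, Y), Pow(Add(Function('b')(196), 5401), -1)) = Mul(Add(-49721, 22792), Pow(Add(Mul(Pow(Add(140, 196), -1), Add(559, Mul(4, 196))), 5401), -1)) = Mul(-26929, Pow(Add(Mul(Pow(336, -1), Add(559, 784)), 5401), -1)) = Mul(-26929, Pow(Add(Mul(Rational(1, 336), 1343), 5401), -1)) = Mul(-26929, Pow(Add(Rational(1343, 336), 5401), -1)) = Mul(-26929, Pow(Rational(1816079, 336), -1)) = Mul(-26929, Rational(336, 1816079)) = Rational(-9048144, 1816079)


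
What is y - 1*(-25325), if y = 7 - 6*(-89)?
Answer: 25866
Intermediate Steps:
y = 541 (y = 7 + 534 = 541)
y - 1*(-25325) = 541 - 1*(-25325) = 541 + 25325 = 25866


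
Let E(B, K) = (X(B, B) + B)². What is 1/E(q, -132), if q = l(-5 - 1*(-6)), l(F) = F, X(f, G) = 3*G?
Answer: 1/16 ≈ 0.062500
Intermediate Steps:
q = 1 (q = -5 - 1*(-6) = -5 + 6 = 1)
E(B, K) = 16*B² (E(B, K) = (3*B + B)² = (4*B)² = 16*B²)
1/E(q, -132) = 1/(16*1²) = 1/(16*1) = 1/16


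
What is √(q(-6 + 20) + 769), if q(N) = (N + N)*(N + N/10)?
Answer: √30005/5 ≈ 34.644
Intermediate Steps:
q(N) = 11*N²/5 (q(N) = (2*N)*(N + N*(⅒)) = (2*N)*(N + N/10) = (2*N)*(11*N/10) = 11*N²/5)
√(q(-6 + 20) + 769) = √(11*(-6 + 20)²/5 + 769) = √((11/5)*14² + 769) = √((11/5)*196 + 769) = √(2156/5 + 769) = √(6001/5) = √30005/5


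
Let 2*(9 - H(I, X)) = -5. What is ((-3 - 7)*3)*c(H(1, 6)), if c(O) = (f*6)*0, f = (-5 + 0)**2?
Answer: 0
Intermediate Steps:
f = 25 (f = (-5)**2 = 25)
H(I, X) = 23/2 (H(I, X) = 9 - 1/2*(-5) = 9 + 5/2 = 23/2)
c(O) = 0 (c(O) = (25*6)*0 = 150*0 = 0)
((-3 - 7)*3)*c(H(1, 6)) = ((-3 - 7)*3)*0 = -10*3*0 = -30*0 = 0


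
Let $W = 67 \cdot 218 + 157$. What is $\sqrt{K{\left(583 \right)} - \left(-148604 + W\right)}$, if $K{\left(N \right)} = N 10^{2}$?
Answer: $3 \sqrt{21349} \approx 438.34$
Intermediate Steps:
$W = 14763$ ($W = 14606 + 157 = 14763$)
$K{\left(N \right)} = 100 N$ ($K{\left(N \right)} = N 100 = 100 N$)
$\sqrt{K{\left(583 \right)} - \left(-148604 + W\right)} = \sqrt{100 \cdot 583 + \left(148604 - 14763\right)} = \sqrt{58300 + \left(148604 - 14763\right)} = \sqrt{58300 + 133841} = \sqrt{192141} = 3 \sqrt{21349}$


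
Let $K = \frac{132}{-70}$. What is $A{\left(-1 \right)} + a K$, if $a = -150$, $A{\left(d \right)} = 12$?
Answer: $\frac{2064}{7} \approx 294.86$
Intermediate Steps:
$K = - \frac{66}{35}$ ($K = 132 \left(- \frac{1}{70}\right) = - \frac{66}{35} \approx -1.8857$)
$A{\left(-1 \right)} + a K = 12 - - \frac{1980}{7} = 12 + \frac{1980}{7} = \frac{2064}{7}$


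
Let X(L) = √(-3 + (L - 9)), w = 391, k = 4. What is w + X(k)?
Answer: 391 + 2*I*√2 ≈ 391.0 + 2.8284*I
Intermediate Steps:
X(L) = √(-12 + L) (X(L) = √(-3 + (-9 + L)) = √(-12 + L))
w + X(k) = 391 + √(-12 + 4) = 391 + √(-8) = 391 + 2*I*√2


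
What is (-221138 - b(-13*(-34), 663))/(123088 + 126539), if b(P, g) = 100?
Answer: -73746/83209 ≈ -0.88627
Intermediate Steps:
(-221138 - b(-13*(-34), 663))/(123088 + 126539) = (-221138 - 1*100)/(123088 + 126539) = (-221138 - 100)/249627 = -221238*1/249627 = -73746/83209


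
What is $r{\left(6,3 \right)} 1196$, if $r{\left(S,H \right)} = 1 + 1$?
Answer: $2392$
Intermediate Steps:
$r{\left(S,H \right)} = 2$
$r{\left(6,3 \right)} 1196 = 2 \cdot 1196 = 2392$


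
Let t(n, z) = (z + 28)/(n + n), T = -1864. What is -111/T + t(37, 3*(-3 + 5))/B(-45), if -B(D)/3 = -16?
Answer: 28603/413808 ≈ 0.069121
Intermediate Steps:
B(D) = 48 (B(D) = -3*(-16) = 48)
t(n, z) = (28 + z)/(2*n) (t(n, z) = (28 + z)/((2*n)) = (28 + z)*(1/(2*n)) = (28 + z)/(2*n))
-111/T + t(37, 3*(-3 + 5))/B(-45) = -111/(-1864) + ((½)*(28 + 3*(-3 + 5))/37)/48 = -111*(-1/1864) + ((½)*(1/37)*(28 + 3*2))*(1/48) = 111/1864 + ((½)*(1/37)*(28 + 6))*(1/48) = 111/1864 + ((½)*(1/37)*34)*(1/48) = 111/1864 + (17/37)*(1/48) = 111/1864 + 17/1776 = 28603/413808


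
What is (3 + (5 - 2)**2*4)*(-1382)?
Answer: -53898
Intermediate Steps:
(3 + (5 - 2)**2*4)*(-1382) = (3 + 3**2*4)*(-1382) = (3 + 9*4)*(-1382) = (3 + 36)*(-1382) = 39*(-1382) = -53898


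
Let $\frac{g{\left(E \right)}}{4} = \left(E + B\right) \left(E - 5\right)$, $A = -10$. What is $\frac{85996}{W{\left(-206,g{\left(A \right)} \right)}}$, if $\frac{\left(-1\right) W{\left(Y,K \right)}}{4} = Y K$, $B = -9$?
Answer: $\frac{21499}{234840} \approx 0.091547$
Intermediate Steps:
$g{\left(E \right)} = 4 \left(-9 + E\right) \left(-5 + E\right)$ ($g{\left(E \right)} = 4 \left(E - 9\right) \left(E - 5\right) = 4 \left(-9 + E\right) \left(-5 + E\right)$)
$W{\left(Y,K \right)} = - 4 K Y$ ($W{\left(Y,K \right)} = - 4 Y K = - 4 K Y$)
$\frac{85996}{W{\left(-206,g{\left(A \right)} \right)}} = \frac{85996}{\left(-4\right) \left(180 - -560 + 4 \left(-10\right)^{2}\right) \left(-206\right)} = \frac{85996}{\left(-4\right) \left(180 + 560 + 4 \cdot 100\right) \left(-206\right)} = \frac{85996}{\left(-4\right) \left(180 + 560 + 400\right) \left(-206\right)} = \frac{85996}{\left(-4\right) 1140 \left(-206\right)} = \frac{85996}{939360} = 85996 \cdot \frac{1}{939360} = \frac{21499}{234840}$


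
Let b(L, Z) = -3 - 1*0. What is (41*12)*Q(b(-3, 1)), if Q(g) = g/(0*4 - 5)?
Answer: 1476/5 ≈ 295.20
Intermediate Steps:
b(L, Z) = -3 (b(L, Z) = -3 + 0 = -3)
Q(g) = -g/5 (Q(g) = g/(0 - 5) = g/(-5) = g*(-⅕) = -g/5)
(41*12)*Q(b(-3, 1)) = (41*12)*(-⅕*(-3)) = 492*(⅗) = 1476/5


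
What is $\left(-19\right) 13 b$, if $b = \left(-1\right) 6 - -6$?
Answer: $0$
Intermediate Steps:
$b = 0$ ($b = -6 + 6 = 0$)
$\left(-19\right) 13 b = \left(-19\right) 13 \cdot 0 = \left(-247\right) 0 = 0$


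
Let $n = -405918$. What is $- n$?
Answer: $405918$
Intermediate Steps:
$- n = \left(-1\right) \left(-405918\right) = 405918$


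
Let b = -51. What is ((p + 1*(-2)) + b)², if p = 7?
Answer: 2116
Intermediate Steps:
((p + 1*(-2)) + b)² = ((7 + 1*(-2)) - 51)² = ((7 - 2) - 51)² = (5 - 51)² = (-46)² = 2116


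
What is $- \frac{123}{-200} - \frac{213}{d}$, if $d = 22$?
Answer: $- \frac{19947}{2200} \approx -9.0668$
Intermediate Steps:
$- \frac{123}{-200} - \frac{213}{d} = - \frac{123}{-200} - \frac{213}{22} = \left(-123\right) \left(- \frac{1}{200}\right) - \frac{213}{22} = \frac{123}{200} - \frac{213}{22} = - \frac{19947}{2200}$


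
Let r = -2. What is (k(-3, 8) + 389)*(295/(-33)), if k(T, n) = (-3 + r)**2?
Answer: -40710/11 ≈ -3700.9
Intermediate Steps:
k(T, n) = 25 (k(T, n) = (-3 - 2)**2 = (-5)**2 = 25)
(k(-3, 8) + 389)*(295/(-33)) = (25 + 389)*(295/(-33)) = 414*(295*(-1/33)) = 414*(-295/33) = -40710/11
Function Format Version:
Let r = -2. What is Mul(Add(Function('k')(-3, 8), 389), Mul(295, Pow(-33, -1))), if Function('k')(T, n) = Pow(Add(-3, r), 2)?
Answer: Rational(-40710, 11) ≈ -3700.9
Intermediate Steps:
Function('k')(T, n) = 25 (Function('k')(T, n) = Pow(Add(-3, -2), 2) = Pow(-5, 2) = 25)
Mul(Add(Function('k')(-3, 8), 389), Mul(295, Pow(-33, -1))) = Mul(Add(25, 389), Mul(295, Pow(-33, -1))) = Mul(414, Mul(295, Rational(-1, 33))) = Mul(414, Rational(-295, 33)) = Rational(-40710, 11)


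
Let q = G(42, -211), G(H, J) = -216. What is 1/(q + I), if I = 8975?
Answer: 1/8759 ≈ 0.00011417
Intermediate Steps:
q = -216
1/(q + I) = 1/(-216 + 8975) = 1/8759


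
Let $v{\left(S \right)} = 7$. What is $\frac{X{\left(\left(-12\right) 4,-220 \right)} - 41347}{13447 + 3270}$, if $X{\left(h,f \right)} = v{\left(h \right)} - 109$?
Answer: $- \frac{181}{73} \approx -2.4795$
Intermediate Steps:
$X{\left(h,f \right)} = -102$ ($X{\left(h,f \right)} = 7 - 109 = -102$)
$\frac{X{\left(\left(-12\right) 4,-220 \right)} - 41347}{13447 + 3270} = \frac{-102 - 41347}{13447 + 3270} = - \frac{41449}{16717} = \left(-41449\right) \frac{1}{16717} = - \frac{181}{73}$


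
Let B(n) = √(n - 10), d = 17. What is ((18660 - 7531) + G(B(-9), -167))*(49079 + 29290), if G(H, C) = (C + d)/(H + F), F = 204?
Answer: 7262068322247/8327 + 2351070*I*√19/8327 ≈ 8.7211e+8 + 1230.7*I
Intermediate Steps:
B(n) = √(-10 + n)
G(H, C) = (17 + C)/(204 + H) (G(H, C) = (C + 17)/(H + 204) = (17 + C)/(204 + H))
((18660 - 7531) + G(B(-9), -167))*(49079 + 29290) = ((18660 - 7531) + (17 - 167)/(204 + √(-10 - 9)))*(49079 + 29290) = (11129 - 150/(204 + √(-19)))*78369 = (11129 - 150/(204 + I*√19))*78369 = 872168601 - 11755350/(204 + I*√19)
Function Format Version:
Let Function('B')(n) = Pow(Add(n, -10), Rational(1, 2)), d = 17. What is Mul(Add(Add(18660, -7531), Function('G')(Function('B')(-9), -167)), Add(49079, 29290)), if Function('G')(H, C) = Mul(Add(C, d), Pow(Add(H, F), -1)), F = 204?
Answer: Add(Rational(7262068322247, 8327), Mul(Rational(2351070, 8327), I, Pow(19, Rational(1, 2)))) ≈ Add(8.7211e+8, Mul(1230.7, I))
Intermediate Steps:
Function('B')(n) = Pow(Add(-10, n), Rational(1, 2))
Function('G')(H, C) = Mul(Pow(Add(204, H), -1), Add(17, C)) (Function('G')(H, C) = Mul(Add(C, 17), Pow(Add(H, 204), -1)) = Mul(Add(17, C), Pow(Add(204, H), -1)) = Mul(Pow(Add(204, H), -1), Add(17, C)))
Mul(Add(Add(18660, -7531), Function('G')(Function('B')(-9), -167)), Add(49079, 29290)) = Mul(Add(Add(18660, -7531), Mul(Pow(Add(204, Pow(Add(-10, -9), Rational(1, 2))), -1), Add(17, -167))), Add(49079, 29290)) = Mul(Add(11129, Mul(Pow(Add(204, Pow(-19, Rational(1, 2))), -1), -150)), 78369) = Mul(Add(11129, Mul(Pow(Add(204, Mul(I, Pow(19, Rational(1, 2)))), -1), -150)), 78369) = Mul(Add(11129, Mul(-150, Pow(Add(204, Mul(I, Pow(19, Rational(1, 2)))), -1))), 78369) = Add(872168601, Mul(-11755350, Pow(Add(204, Mul(I, Pow(19, Rational(1, 2)))), -1)))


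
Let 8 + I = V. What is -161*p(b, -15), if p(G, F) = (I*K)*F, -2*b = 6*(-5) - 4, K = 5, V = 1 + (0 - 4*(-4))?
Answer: 108675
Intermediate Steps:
V = 17 (V = 1 + (0 + 16) = 1 + 16 = 17)
I = 9 (I = -8 + 17 = 9)
b = 17 (b = -(6*(-5) - 4)/2 = -(-30 - 4)/2 = -½*(-34) = 17)
p(G, F) = 45*F (p(G, F) = (9*5)*F = 45*F)
-161*p(b, -15) = -7245*(-15) = -161*(-675) = 108675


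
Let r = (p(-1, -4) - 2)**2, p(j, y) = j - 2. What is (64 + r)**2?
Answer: 7921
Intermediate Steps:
p(j, y) = -2 + j
r = 25 (r = ((-2 - 1) - 2)**2 = (-3 - 2)**2 = (-5)**2 = 25)
(64 + r)**2 = (64 + 25)**2 = 89**2 = 7921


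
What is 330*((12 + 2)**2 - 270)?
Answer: -24420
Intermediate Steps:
330*((12 + 2)**2 - 270) = 330*(14**2 - 270) = 330*(196 - 270) = 330*(-74) = -24420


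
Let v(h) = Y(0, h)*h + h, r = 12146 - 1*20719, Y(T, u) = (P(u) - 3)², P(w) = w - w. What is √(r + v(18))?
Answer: I*√8393 ≈ 91.613*I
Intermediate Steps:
P(w) = 0
Y(T, u) = 9 (Y(T, u) = (0 - 3)² = (-3)² = 9)
r = -8573 (r = 12146 - 20719 = -8573)
v(h) = 10*h (v(h) = 9*h + h = 10*h)
√(r + v(18)) = √(-8573 + 10*18) = √(-8573 + 180) = √(-8393) = I*√8393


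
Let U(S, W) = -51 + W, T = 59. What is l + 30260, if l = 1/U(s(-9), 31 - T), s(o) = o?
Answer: 2390539/79 ≈ 30260.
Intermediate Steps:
l = -1/79 (l = 1/(-51 + (31 - 1*59)) = 1/(-51 + (31 - 59)) = 1/(-51 - 28) = 1/(-79) = -1/79 ≈ -0.012658)
l + 30260 = -1/79 + 30260 = 2390539/79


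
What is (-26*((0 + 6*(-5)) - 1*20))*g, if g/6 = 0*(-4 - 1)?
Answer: 0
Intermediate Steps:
g = 0 (g = 6*(0*(-4 - 1)) = 6*(0*(-5)) = 6*0 = 0)
(-26*((0 + 6*(-5)) - 1*20))*g = -26*((0 + 6*(-5)) - 1*20)*0 = -26*((0 - 30) - 20)*0 = -26*(-30 - 20)*0 = -26*(-50)*0 = 1300*0 = 0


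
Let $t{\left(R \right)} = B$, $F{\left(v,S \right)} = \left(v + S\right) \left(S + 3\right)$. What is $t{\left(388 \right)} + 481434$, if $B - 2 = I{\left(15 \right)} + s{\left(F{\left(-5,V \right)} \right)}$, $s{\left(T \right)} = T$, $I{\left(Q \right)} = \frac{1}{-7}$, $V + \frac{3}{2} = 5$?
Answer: $\frac{13479931}{28} \approx 4.8143 \cdot 10^{5}$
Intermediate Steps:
$V = \frac{7}{2}$ ($V = - \frac{3}{2} + 5 = \frac{7}{2} \approx 3.5$)
$F{\left(v,S \right)} = \left(3 + S\right) \left(S + v\right)$ ($F{\left(v,S \right)} = \left(S + v\right) \left(3 + S\right) = \left(3 + S\right) \left(S + v\right)$)
$I{\left(Q \right)} = - \frac{1}{7}$
$B = - \frac{221}{28}$ ($B = 2 + \left(- \frac{1}{7} + \left(\left(\frac{7}{2}\right)^{2} + 3 \cdot \frac{7}{2} + 3 \left(-5\right) + \frac{7}{2} \left(-5\right)\right)\right) = 2 + \left(- \frac{1}{7} + \left(\frac{49}{4} + \frac{21}{2} - 15 - \frac{35}{2}\right)\right) = 2 - \frac{277}{28} = - \frac{221}{28} \approx -7.8929$)
$t{\left(R \right)} = - \frac{221}{28}$
$t{\left(388 \right)} + 481434 = - \frac{221}{28} + 481434 = \frac{13479931}{28}$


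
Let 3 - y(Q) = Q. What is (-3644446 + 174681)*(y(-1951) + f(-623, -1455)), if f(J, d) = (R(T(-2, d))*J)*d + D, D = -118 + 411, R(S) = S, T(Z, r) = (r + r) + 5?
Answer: 9136857845194170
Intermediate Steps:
y(Q) = 3 - Q
T(Z, r) = 5 + 2*r (T(Z, r) = 2*r + 5 = 5 + 2*r)
D = 293
f(J, d) = 293 + J*d*(5 + 2*d) (f(J, d) = ((5 + 2*d)*J)*d + 293 = (J*(5 + 2*d))*d + 293 = J*d*(5 + 2*d) + 293 = 293 + J*d*(5 + 2*d))
(-3644446 + 174681)*(y(-1951) + f(-623, -1455)) = (-3644446 + 174681)*((3 - 1*(-1951)) + (293 - 623*(-1455)*(5 + 2*(-1455)))) = -3469765*((3 + 1951) + (293 - 623*(-1455)*(5 - 2910))) = -3469765*(1954 + (293 - 623*(-1455)*(-2905))) = -3469765*(1954 + (293 - 2633280825)) = -3469765*(1954 - 2633280532) = -3469765*(-2633278578) = 9136857845194170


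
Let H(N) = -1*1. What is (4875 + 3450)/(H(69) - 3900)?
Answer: -8325/3901 ≈ -2.1341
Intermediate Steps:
H(N) = -1
(4875 + 3450)/(H(69) - 3900) = (4875 + 3450)/(-1 - 3900) = 8325/(-3901) = 8325*(-1/3901) = -8325/3901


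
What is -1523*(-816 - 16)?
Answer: 1267136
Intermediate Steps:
-1523*(-816 - 16) = -1523*(-832) = -1*(-1267136) = 1267136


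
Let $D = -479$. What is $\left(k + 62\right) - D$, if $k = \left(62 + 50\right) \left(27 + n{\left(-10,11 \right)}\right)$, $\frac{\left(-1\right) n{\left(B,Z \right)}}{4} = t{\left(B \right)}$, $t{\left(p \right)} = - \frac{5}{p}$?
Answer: $3341$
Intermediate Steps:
$n{\left(B,Z \right)} = \frac{20}{B}$ ($n{\left(B,Z \right)} = - 4 \left(- \frac{5}{B}\right) = \frac{20}{B}$)
$k = 2800$ ($k = \left(62 + 50\right) \left(27 + \frac{20}{-10}\right) = 112 \left(27 + 20 \left(- \frac{1}{10}\right)\right) = 112 \left(27 - 2\right) = 112 \cdot 25 = 2800$)
$\left(k + 62\right) - D = \left(2800 + 62\right) - -479 = 2862 + 479 = 3341$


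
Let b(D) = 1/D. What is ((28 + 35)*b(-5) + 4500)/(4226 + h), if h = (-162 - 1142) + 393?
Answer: 7479/5525 ≈ 1.3537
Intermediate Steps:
h = -911 (h = -1304 + 393 = -911)
((28 + 35)*b(-5) + 4500)/(4226 + h) = ((28 + 35)/(-5) + 4500)/(4226 - 911) = (63*(-1/5) + 4500)/3315 = (-63/5 + 4500)*(1/3315) = (22437/5)*(1/3315) = 7479/5525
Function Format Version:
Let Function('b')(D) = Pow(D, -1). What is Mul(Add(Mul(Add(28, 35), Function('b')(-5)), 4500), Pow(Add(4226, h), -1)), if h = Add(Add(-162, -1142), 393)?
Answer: Rational(7479, 5525) ≈ 1.3537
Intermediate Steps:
h = -911 (h = Add(-1304, 393) = -911)
Mul(Add(Mul(Add(28, 35), Function('b')(-5)), 4500), Pow(Add(4226, h), -1)) = Mul(Add(Mul(Add(28, 35), Pow(-5, -1)), 4500), Pow(Add(4226, -911), -1)) = Mul(Add(Mul(63, Rational(-1, 5)), 4500), Pow(3315, -1)) = Mul(Add(Rational(-63, 5), 4500), Rational(1, 3315)) = Mul(Rational(22437, 5), Rational(1, 3315)) = Rational(7479, 5525)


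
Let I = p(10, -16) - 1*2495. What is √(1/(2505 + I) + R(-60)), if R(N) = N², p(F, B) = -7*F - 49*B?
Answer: √471758581/362 ≈ 60.000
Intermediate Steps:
p(F, B) = -49*B - 7*F
I = -1781 (I = (-49*(-16) - 7*10) - 1*2495 = (784 - 70) - 2495 = 714 - 2495 = -1781)
√(1/(2505 + I) + R(-60)) = √(1/(2505 - 1781) + (-60)²) = √(1/724 + 3600) = √(2606401/724) = √471758581/362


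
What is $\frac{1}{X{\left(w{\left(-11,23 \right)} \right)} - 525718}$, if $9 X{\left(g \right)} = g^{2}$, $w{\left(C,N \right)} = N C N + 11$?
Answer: $\frac{1}{3222378} \approx 3.1033 \cdot 10^{-7}$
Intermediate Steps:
$w{\left(C,N \right)} = 11 + C N^{2}$ ($w{\left(C,N \right)} = C N N + 11 = C N^{2} + 11 = 11 + C N^{2}$)
$X{\left(g \right)} = \frac{g^{2}}{9}$
$\frac{1}{X{\left(w{\left(-11,23 \right)} \right)} - 525718} = \frac{1}{\frac{\left(11 - 11 \cdot 23^{2}\right)^{2}}{9} - 525718} = \frac{1}{\frac{\left(11 - 5819\right)^{2}}{9} - 525718} = \frac{1}{\frac{\left(-5808\right)^{2}}{9} - 525718} = \frac{1}{\frac{1}{9} \cdot 33732864 - 525718} = \frac{1}{3748096 - 525718} = \frac{1}{3222378}$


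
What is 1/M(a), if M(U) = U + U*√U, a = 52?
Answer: -1/2652 + √13/1326 ≈ 0.0023420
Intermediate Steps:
M(U) = U + U^(3/2)
1/M(a) = 1/(52 + 52^(3/2)) = 1/(52 + 104*√13)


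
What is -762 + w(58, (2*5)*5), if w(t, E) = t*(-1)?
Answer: -820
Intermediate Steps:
w(t, E) = -t
-762 + w(58, (2*5)*5) = -762 - 1*58 = -762 - 58 = -820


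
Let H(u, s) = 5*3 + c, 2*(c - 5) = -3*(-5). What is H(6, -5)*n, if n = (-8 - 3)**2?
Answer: 6655/2 ≈ 3327.5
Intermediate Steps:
c = 25/2 (c = 5 + (-3*(-5))/2 = 5 + (1/2)*15 = 5 + 15/2 = 25/2 ≈ 12.500)
n = 121 (n = (-11)**2 = 121)
H(u, s) = 55/2 (H(u, s) = 5*3 + 25/2 = 15 + 25/2 = 55/2)
H(6, -5)*n = (55/2)*121 = 6655/2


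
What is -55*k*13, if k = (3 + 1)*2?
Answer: -5720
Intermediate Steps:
k = 8 (k = 4*2 = 8)
-55*k*13 = -55*8*13 = -11*40*13 = -440*13 = -5720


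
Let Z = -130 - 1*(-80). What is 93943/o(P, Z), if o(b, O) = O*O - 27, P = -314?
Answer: 93943/2473 ≈ 37.987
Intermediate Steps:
Z = -50 (Z = -130 + 80 = -50)
o(b, O) = -27 + O² (o(b, O) = O² - 27 = -27 + O²)
93943/o(P, Z) = 93943/(-27 + (-50)²) = 93943/(-27 + 2500) = 93943/2473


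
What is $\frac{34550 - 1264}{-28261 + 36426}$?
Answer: $\frac{33286}{8165} \approx 4.0767$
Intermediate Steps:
$\frac{34550 - 1264}{-28261 + 36426} = \frac{33286}{8165}$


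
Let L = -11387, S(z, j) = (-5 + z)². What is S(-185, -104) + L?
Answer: 24713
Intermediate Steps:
S(-185, -104) + L = (-5 - 185)² - 11387 = (-190)² - 11387 = 36100 - 11387 = 24713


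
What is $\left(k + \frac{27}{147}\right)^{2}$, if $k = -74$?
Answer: $\frac{13082689}{2401} \approx 5448.9$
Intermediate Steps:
$\left(k + \frac{27}{147}\right)^{2} = \left(-74 + \frac{27}{147}\right)^{2} = \left(-74 + 27 \cdot \frac{1}{147}\right)^{2} = \left(-74 + \frac{9}{49}\right)^{2} = \left(- \frac{3617}{49}\right)^{2} = \frac{13082689}{2401}$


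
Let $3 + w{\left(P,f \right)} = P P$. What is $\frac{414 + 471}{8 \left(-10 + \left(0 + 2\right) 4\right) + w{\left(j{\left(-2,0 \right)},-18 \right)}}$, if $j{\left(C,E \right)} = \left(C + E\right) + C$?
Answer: $-295$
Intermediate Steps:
$j{\left(C,E \right)} = E + 2 C$
$w{\left(P,f \right)} = -3 + P^{2}$ ($w{\left(P,f \right)} = -3 + P P = -3 + P^{2}$)
$\frac{414 + 471}{8 \left(-10 + \left(0 + 2\right) 4\right) + w{\left(j{\left(-2,0 \right)},-18 \right)}} = \frac{414 + 471}{8 \left(-10 + \left(0 + 2\right) 4\right) - \left(3 - \left(0 + 2 \left(-2\right)\right)^{2}\right)} = \frac{885}{8 \left(-10 + 2 \cdot 4\right) - \left(3 - \left(0 - 4\right)^{2}\right)} = \frac{885}{8 \left(-10 + 8\right) - \left(3 - \left(-4\right)^{2}\right)} = \frac{885}{8 \left(-2\right) + \left(-3 + 16\right)} = \frac{885}{-16 + 13} = \frac{885}{-3} = 885 \left(- \frac{1}{3}\right) = -295$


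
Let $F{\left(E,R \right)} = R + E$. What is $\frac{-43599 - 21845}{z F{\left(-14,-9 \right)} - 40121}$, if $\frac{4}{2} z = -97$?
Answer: $\frac{130888}{78011} \approx 1.6778$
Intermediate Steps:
$F{\left(E,R \right)} = E + R$
$z = - \frac{97}{2}$ ($z = \frac{1}{2} \left(-97\right) = - \frac{97}{2} \approx -48.5$)
$\frac{-43599 - 21845}{z F{\left(-14,-9 \right)} - 40121} = \frac{-43599 - 21845}{- \frac{97 \left(-14 - 9\right)}{2} - 40121} = - \frac{65444}{\left(- \frac{97}{2}\right) \left(-23\right) - 40121} = - \frac{65444}{\frac{2231}{2} - 40121} = - \frac{65444}{- \frac{78011}{2}} = \left(-65444\right) \left(- \frac{2}{78011}\right) = \frac{130888}{78011}$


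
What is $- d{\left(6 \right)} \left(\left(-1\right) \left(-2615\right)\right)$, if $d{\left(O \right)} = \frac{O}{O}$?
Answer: $-2615$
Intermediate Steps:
$d{\left(O \right)} = 1$
$- d{\left(6 \right)} \left(\left(-1\right) \left(-2615\right)\right) = - 1 \left(\left(-1\right) \left(-2615\right)\right) = - 1 \cdot 2615 = \left(-1\right) 2615 = -2615$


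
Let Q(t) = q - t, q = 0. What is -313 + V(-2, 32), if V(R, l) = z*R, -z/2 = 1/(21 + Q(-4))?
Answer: -7821/25 ≈ -312.84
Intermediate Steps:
Q(t) = -t (Q(t) = 0 - t = -t)
z = -2/25 (z = -2/(21 - 1*(-4)) = -2/(21 + 4) = -2/25 ≈ -0.080000)
V(R, l) = -2*R/25
-313 + V(-2, 32) = -313 - 2/25*(-2) = -313 + 4/25 = -7821/25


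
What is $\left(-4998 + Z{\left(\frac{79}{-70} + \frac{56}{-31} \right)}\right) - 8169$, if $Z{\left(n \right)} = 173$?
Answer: $-12994$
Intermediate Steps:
$\left(-4998 + Z{\left(\frac{79}{-70} + \frac{56}{-31} \right)}\right) - 8169 = \left(-4998 + 173\right) - 8169 = -4825 - 8169 = -12994$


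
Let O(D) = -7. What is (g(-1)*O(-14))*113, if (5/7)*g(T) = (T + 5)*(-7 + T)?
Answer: 177184/5 ≈ 35437.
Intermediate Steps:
g(T) = 7*(-7 + T)*(5 + T)/5 (g(T) = 7*((T + 5)*(-7 + T))/5 = 7*((5 + T)*(-7 + T))/5 = 7*((-7 + T)*(5 + T))/5 = 7*(-7 + T)*(5 + T)/5)
(g(-1)*O(-14))*113 = ((-49 - 14/5*(-1) + (7/5)*(-1)²)*(-7))*113 = ((-49 + 14/5 + (7/5)*1)*(-7))*113 = ((-49 + 14/5 + 7/5)*(-7))*113 = -224/5*(-7)*113 = (1568/5)*113 = 177184/5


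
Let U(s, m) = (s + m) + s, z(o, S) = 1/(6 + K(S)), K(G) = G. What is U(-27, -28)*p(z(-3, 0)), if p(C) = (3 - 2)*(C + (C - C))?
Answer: -41/3 ≈ -13.667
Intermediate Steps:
z(o, S) = 1/(6 + S)
p(C) = C (p(C) = 1*(C + 0) = 1*C = C)
U(s, m) = m + 2*s (U(s, m) = (m + s) + s = m + 2*s)
U(-27, -28)*p(z(-3, 0)) = (-28 + 2*(-27))/(6 + 0) = (-28 - 54)/6 = -82*⅙ = -41/3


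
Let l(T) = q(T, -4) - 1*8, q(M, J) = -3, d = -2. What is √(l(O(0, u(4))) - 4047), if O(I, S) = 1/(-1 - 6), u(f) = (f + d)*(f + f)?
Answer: I*√4058 ≈ 63.702*I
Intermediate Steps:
u(f) = 2*f*(-2 + f) (u(f) = (f - 2)*(f + f) = (-2 + f)*(2*f) = 2*f*(-2 + f))
O(I, S) = -⅐ (O(I, S) = 1/(-7) = -⅐)
l(T) = -11 (l(T) = -3 - 1*8 = -3 - 8 = -11)
√(l(O(0, u(4))) - 4047) = √(-11 - 4047) = √(-4058) = I*√4058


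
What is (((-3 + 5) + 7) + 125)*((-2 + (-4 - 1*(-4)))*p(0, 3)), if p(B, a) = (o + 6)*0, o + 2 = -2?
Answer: 0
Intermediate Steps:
o = -4 (o = -2 - 2 = -4)
p(B, a) = 0 (p(B, a) = (-4 + 6)*0 = 2*0 = 0)
(((-3 + 5) + 7) + 125)*((-2 + (-4 - 1*(-4)))*p(0, 3)) = (((-3 + 5) + 7) + 125)*((-2 + (-4 - 1*(-4)))*0) = ((2 + 7) + 125)*((-2 + (-4 + 4))*0) = (9 + 125)*((-2 + 0)*0) = 134*(-2*0) = 134*0 = 0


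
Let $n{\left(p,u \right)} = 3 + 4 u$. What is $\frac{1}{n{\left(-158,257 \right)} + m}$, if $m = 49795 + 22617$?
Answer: $\frac{1}{73443} \approx 1.3616 \cdot 10^{-5}$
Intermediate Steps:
$m = 72412$
$\frac{1}{n{\left(-158,257 \right)} + m} = \frac{1}{\left(3 + 4 \cdot 257\right) + 72412} = \frac{1}{\left(3 + 1028\right) + 72412} = \frac{1}{1031 + 72412} = \frac{1}{73443}$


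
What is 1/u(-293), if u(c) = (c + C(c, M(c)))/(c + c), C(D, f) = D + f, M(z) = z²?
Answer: -2/291 ≈ -0.0068729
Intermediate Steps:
u(c) = (c² + 2*c)/(2*c) (u(c) = (c + (c + c²))/(c + c) = (c² + 2*c)/((2*c)) = (c² + 2*c)*(1/(2*c)) = (c² + 2*c)/(2*c))
1/u(-293) = 1/(1 + (½)*(-293)) = 1/(1 - 293/2) = 1/(-291/2) = -2/291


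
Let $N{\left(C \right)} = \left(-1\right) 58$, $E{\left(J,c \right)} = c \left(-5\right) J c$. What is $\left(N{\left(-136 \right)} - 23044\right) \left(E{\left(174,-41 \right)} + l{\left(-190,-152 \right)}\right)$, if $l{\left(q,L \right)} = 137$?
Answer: $33782816966$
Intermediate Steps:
$E{\left(J,c \right)} = - 5 J c^{2}$ ($E{\left(J,c \right)} = - 5 c J c = - 5 J c^{2}$)
$N{\left(C \right)} = -58$
$\left(N{\left(-136 \right)} - 23044\right) \left(E{\left(174,-41 \right)} + l{\left(-190,-152 \right)}\right) = \left(-58 - 23044\right) \left(\left(-5\right) 174 \left(-41\right)^{2} + 137\right) = - 23102 \left(\left(-5\right) 174 \cdot 1681 + 137\right) = - 23102 \left(-1462470 + 137\right) = \left(-23102\right) \left(-1462333\right) = 33782816966$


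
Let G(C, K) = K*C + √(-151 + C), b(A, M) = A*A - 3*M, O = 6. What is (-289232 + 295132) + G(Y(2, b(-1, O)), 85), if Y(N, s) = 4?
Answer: 6240 + 7*I*√3 ≈ 6240.0 + 12.124*I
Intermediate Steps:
b(A, M) = A² - 3*M
G(C, K) = √(-151 + C) + C*K (G(C, K) = C*K + √(-151 + C) = √(-151 + C) + C*K)
(-289232 + 295132) + G(Y(2, b(-1, O)), 85) = (-289232 + 295132) + (√(-151 + 4) + 4*85) = 5900 + (√(-147) + 340) = 5900 + (7*I*√3 + 340) = 5900 + (340 + 7*I*√3) = 6240 + 7*I*√3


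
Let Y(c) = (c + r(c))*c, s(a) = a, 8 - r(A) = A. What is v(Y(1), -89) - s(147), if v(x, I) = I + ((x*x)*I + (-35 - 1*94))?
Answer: -6061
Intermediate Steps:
r(A) = 8 - A
Y(c) = 8*c (Y(c) = (c + (8 - c))*c = 8*c)
v(x, I) = -129 + I + I*x**2 (v(x, I) = I + (x**2*I + (-35 - 94)) = I + (I*x**2 - 129) = I + (-129 + I*x**2) = -129 + I + I*x**2)
v(Y(1), -89) - s(147) = (-129 - 89 - 89*(8*1)**2) - 1*147 = (-129 - 89 - 89*8**2) - 147 = (-129 - 89 - 89*64) - 147 = (-129 - 89 - 5696) - 147 = -5914 - 147 = -6061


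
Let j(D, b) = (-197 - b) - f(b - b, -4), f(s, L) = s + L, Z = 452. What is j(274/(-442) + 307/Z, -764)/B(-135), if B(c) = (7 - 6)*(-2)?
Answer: -571/2 ≈ -285.50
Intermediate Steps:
f(s, L) = L + s
B(c) = -2 (B(c) = 1*(-2) = -2)
j(D, b) = -193 - b (j(D, b) = (-197 - b) - (-4 + (b - b)) = (-197 - b) - (-4 + 0) = (-197 - b) - 1*(-4) = (-197 - b) + 4 = -193 - b)
j(274/(-442) + 307/Z, -764)/B(-135) = (-193 - 1*(-764))/(-2) = (-193 + 764)*(-½) = 571*(-½) = -571/2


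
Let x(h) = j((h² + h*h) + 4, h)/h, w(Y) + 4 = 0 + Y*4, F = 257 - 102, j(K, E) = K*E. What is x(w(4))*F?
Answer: 45260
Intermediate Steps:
j(K, E) = E*K
F = 155
w(Y) = -4 + 4*Y (w(Y) = -4 + (0 + Y*4) = -4 + (0 + 4*Y) = -4 + 4*Y)
x(h) = 4 + 2*h² (x(h) = (h*((h² + h*h) + 4))/h = (h*((h² + h²) + 4))/h = (h*(2*h² + 4))/h = (h*(4 + 2*h²))/h = 4 + 2*h²)
x(w(4))*F = (4 + 2*(-4 + 4*4)²)*155 = (4 + 2*(-4 + 16)²)*155 = (4 + 2*12²)*155 = (4 + 2*144)*155 = (4 + 288)*155 = 292*155 = 45260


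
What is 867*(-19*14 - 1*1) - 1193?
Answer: -232682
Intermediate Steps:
867*(-19*14 - 1*1) - 1193 = 867*(-266 - 1) - 1193 = 867*(-267) - 1193 = -231489 - 1193 = -232682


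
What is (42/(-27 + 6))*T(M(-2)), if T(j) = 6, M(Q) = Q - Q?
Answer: -12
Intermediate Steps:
M(Q) = 0
(42/(-27 + 6))*T(M(-2)) = (42/(-27 + 6))*6 = (42/(-21))*6 = -1/21*42*6 = -2*6 = -12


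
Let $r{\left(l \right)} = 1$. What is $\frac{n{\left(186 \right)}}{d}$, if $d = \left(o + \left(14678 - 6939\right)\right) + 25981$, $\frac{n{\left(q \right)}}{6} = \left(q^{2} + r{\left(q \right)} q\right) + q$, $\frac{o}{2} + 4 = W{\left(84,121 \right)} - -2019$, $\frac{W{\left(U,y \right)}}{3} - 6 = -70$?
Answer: $\frac{104904}{18683} \approx 5.6149$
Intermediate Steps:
$W{\left(U,y \right)} = -192$ ($W{\left(U,y \right)} = 18 + 3 \left(-70\right) = 18 - 210 = -192$)
$o = 3646$ ($o = -8 + 2 \left(-192 - -2019\right) = -8 + 2 \left(-192 + 2019\right) = -8 + 2 \cdot 1827 = -8 + 3654 = 3646$)
$n{\left(q \right)} = 6 q^{2} + 12 q$ ($n{\left(q \right)} = 6 \left(\left(q^{2} + 1 q\right) + q\right) = 6 \left(\left(q^{2} + q\right) + q\right) = 6 \left(\left(q + q^{2}\right) + q\right) = 6 \left(q^{2} + 2 q\right) = 6 q^{2} + 12 q$)
$d = 37366$ ($d = \left(3646 + \left(14678 - 6939\right)\right) + 25981 = \left(3646 + 7739\right) + 25981 = 11385 + 25981 = 37366$)
$\frac{n{\left(186 \right)}}{d} = \frac{6 \cdot 186 \left(2 + 186\right)}{37366} = 6 \cdot 186 \cdot 188 \cdot \frac{1}{37366} = 209808 \cdot \frac{1}{37366} = \frac{104904}{18683}$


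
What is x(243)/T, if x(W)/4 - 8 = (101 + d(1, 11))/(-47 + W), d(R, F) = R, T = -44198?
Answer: -835/1082851 ≈ -0.00077111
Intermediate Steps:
x(W) = 32 + 408/(-47 + W) (x(W) = 32 + 4*((101 + 1)/(-47 + W)) = 32 + 4*(102/(-47 + W)) = 32 + 408/(-47 + W))
x(243)/T = (8*(-137 + 4*243)/(-47 + 243))/(-44198) = (8*(-137 + 972)/196)*(-1/44198) = (8*(1/196)*835)*(-1/44198) = (1670/49)*(-1/44198) = -835/1082851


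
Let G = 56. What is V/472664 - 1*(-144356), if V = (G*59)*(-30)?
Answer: 8528973158/59083 ≈ 1.4436e+5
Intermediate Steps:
V = -99120 (V = (56*59)*(-30) = 3304*(-30) = -99120)
V/472664 - 1*(-144356) = -99120/472664 - 1*(-144356) = -99120*1/472664 + 144356 = -12390/59083 + 144356 = 8528973158/59083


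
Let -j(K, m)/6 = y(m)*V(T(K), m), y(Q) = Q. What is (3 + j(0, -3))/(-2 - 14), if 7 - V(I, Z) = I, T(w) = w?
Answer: -129/16 ≈ -8.0625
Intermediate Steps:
V(I, Z) = 7 - I
j(K, m) = -6*m*(7 - K)
(3 + j(0, -3))/(-2 - 14) = (3 + 6*(-3)*(-7 + 0))/(-2 - 14) = (3 + 6*(-3)*(-7))/(-16) = -(3 + 126)/16 = -1/16*129 = -129/16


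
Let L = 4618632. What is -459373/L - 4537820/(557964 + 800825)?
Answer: -21582711641537/6275746356648 ≈ -3.4391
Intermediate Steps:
-459373/L - 4537820/(557964 + 800825) = -459373/4618632 - 4537820/(557964 + 800825) = -459373*1/4618632 - 4537820/1358789 = -459373/4618632 - 4537820*1/1358789 = -459373/4618632 - 4537820/1358789 = -21582711641537/6275746356648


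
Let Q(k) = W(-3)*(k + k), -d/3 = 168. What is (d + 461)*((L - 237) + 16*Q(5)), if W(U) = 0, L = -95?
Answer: 14276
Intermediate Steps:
d = -504 (d = -3*168 = -504)
Q(k) = 0 (Q(k) = 0*(k + k) = 0*(2*k) = 0)
(d + 461)*((L - 237) + 16*Q(5)) = (-504 + 461)*((-95 - 237) + 16*0) = -43*(-332 + 0) = -43*(-332) = 14276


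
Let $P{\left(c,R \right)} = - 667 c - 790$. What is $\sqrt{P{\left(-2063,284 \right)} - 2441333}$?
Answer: $i \sqrt{1066102} \approx 1032.5 i$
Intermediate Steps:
$P{\left(c,R \right)} = -790 - 667 c$
$\sqrt{P{\left(-2063,284 \right)} - 2441333} = \sqrt{\left(-790 - -1376021\right) - 2441333} = \sqrt{\left(-790 + 1376021\right) - 2441333} = \sqrt{1375231 - 2441333} = \sqrt{-1066102} = i \sqrt{1066102}$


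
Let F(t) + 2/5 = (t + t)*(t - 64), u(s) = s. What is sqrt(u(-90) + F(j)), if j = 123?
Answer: sqrt(360590)/5 ≈ 120.10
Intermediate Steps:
F(t) = -2/5 + 2*t*(-64 + t) (F(t) = -2/5 + (t + t)*(t - 64) = -2/5 + (2*t)*(-64 + t) = -2/5 + 2*t*(-64 + t))
sqrt(u(-90) + F(j)) = sqrt(-90 + (-2/5 - 128*123 + 2*123**2)) = sqrt(-90 + (-2/5 - 15744 + 2*15129)) = sqrt(-90 + (-2/5 - 15744 + 30258)) = sqrt(-90 + 72568/5) = sqrt(72118/5) = sqrt(360590)/5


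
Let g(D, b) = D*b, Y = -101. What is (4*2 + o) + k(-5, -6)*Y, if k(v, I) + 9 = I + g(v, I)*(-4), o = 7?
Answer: 13650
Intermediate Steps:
k(v, I) = -9 + I - 4*I*v (k(v, I) = -9 + (I + (v*I)*(-4)) = -9 + (I + (I*v)*(-4)) = -9 + (I - 4*I*v) = -9 + I - 4*I*v)
(4*2 + o) + k(-5, -6)*Y = (4*2 + 7) + (-9 - 6 - 4*(-6)*(-5))*(-101) = (8 + 7) + (-9 - 6 - 120)*(-101) = 15 - 135*(-101) = 15 + 13635 = 13650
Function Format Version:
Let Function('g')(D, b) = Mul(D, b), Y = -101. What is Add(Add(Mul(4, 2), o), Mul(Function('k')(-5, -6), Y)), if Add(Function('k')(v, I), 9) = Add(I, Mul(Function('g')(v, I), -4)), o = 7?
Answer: 13650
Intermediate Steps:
Function('k')(v, I) = Add(-9, I, Mul(-4, I, v)) (Function('k')(v, I) = Add(-9, Add(I, Mul(Mul(v, I), -4))) = Add(-9, Add(I, Mul(Mul(I, v), -4))) = Add(-9, Add(I, Mul(-4, I, v))) = Add(-9, I, Mul(-4, I, v)))
Add(Add(Mul(4, 2), o), Mul(Function('k')(-5, -6), Y)) = Add(Add(Mul(4, 2), 7), Mul(Add(-9, -6, Mul(-4, -6, -5)), -101)) = Add(Add(8, 7), Mul(Add(-9, -6, -120), -101)) = Add(15, Mul(-135, -101)) = Add(15, 13635) = 13650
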